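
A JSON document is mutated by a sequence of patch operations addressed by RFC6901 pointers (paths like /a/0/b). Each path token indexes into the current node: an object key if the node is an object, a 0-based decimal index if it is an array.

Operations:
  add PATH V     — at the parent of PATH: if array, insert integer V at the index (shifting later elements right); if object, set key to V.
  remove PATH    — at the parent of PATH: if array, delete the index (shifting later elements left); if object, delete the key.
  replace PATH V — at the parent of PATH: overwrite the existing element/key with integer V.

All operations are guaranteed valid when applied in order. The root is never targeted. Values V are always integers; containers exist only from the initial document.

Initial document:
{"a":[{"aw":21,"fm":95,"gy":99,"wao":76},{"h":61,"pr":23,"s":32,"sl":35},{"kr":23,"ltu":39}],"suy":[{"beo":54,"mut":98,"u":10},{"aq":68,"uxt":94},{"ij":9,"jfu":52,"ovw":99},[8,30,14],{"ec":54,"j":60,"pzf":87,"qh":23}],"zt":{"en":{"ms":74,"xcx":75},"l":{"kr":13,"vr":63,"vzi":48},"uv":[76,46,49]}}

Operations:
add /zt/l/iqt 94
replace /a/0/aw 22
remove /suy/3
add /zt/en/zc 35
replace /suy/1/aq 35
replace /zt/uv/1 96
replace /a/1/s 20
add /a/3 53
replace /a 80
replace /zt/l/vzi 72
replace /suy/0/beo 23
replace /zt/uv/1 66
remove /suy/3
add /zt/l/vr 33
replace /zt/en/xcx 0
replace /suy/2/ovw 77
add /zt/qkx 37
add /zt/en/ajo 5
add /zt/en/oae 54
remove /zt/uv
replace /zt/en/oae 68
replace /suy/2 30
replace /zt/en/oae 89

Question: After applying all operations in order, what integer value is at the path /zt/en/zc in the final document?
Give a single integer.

Answer: 35

Derivation:
After op 1 (add /zt/l/iqt 94): {"a":[{"aw":21,"fm":95,"gy":99,"wao":76},{"h":61,"pr":23,"s":32,"sl":35},{"kr":23,"ltu":39}],"suy":[{"beo":54,"mut":98,"u":10},{"aq":68,"uxt":94},{"ij":9,"jfu":52,"ovw":99},[8,30,14],{"ec":54,"j":60,"pzf":87,"qh":23}],"zt":{"en":{"ms":74,"xcx":75},"l":{"iqt":94,"kr":13,"vr":63,"vzi":48},"uv":[76,46,49]}}
After op 2 (replace /a/0/aw 22): {"a":[{"aw":22,"fm":95,"gy":99,"wao":76},{"h":61,"pr":23,"s":32,"sl":35},{"kr":23,"ltu":39}],"suy":[{"beo":54,"mut":98,"u":10},{"aq":68,"uxt":94},{"ij":9,"jfu":52,"ovw":99},[8,30,14],{"ec":54,"j":60,"pzf":87,"qh":23}],"zt":{"en":{"ms":74,"xcx":75},"l":{"iqt":94,"kr":13,"vr":63,"vzi":48},"uv":[76,46,49]}}
After op 3 (remove /suy/3): {"a":[{"aw":22,"fm":95,"gy":99,"wao":76},{"h":61,"pr":23,"s":32,"sl":35},{"kr":23,"ltu":39}],"suy":[{"beo":54,"mut":98,"u":10},{"aq":68,"uxt":94},{"ij":9,"jfu":52,"ovw":99},{"ec":54,"j":60,"pzf":87,"qh":23}],"zt":{"en":{"ms":74,"xcx":75},"l":{"iqt":94,"kr":13,"vr":63,"vzi":48},"uv":[76,46,49]}}
After op 4 (add /zt/en/zc 35): {"a":[{"aw":22,"fm":95,"gy":99,"wao":76},{"h":61,"pr":23,"s":32,"sl":35},{"kr":23,"ltu":39}],"suy":[{"beo":54,"mut":98,"u":10},{"aq":68,"uxt":94},{"ij":9,"jfu":52,"ovw":99},{"ec":54,"j":60,"pzf":87,"qh":23}],"zt":{"en":{"ms":74,"xcx":75,"zc":35},"l":{"iqt":94,"kr":13,"vr":63,"vzi":48},"uv":[76,46,49]}}
After op 5 (replace /suy/1/aq 35): {"a":[{"aw":22,"fm":95,"gy":99,"wao":76},{"h":61,"pr":23,"s":32,"sl":35},{"kr":23,"ltu":39}],"suy":[{"beo":54,"mut":98,"u":10},{"aq":35,"uxt":94},{"ij":9,"jfu":52,"ovw":99},{"ec":54,"j":60,"pzf":87,"qh":23}],"zt":{"en":{"ms":74,"xcx":75,"zc":35},"l":{"iqt":94,"kr":13,"vr":63,"vzi":48},"uv":[76,46,49]}}
After op 6 (replace /zt/uv/1 96): {"a":[{"aw":22,"fm":95,"gy":99,"wao":76},{"h":61,"pr":23,"s":32,"sl":35},{"kr":23,"ltu":39}],"suy":[{"beo":54,"mut":98,"u":10},{"aq":35,"uxt":94},{"ij":9,"jfu":52,"ovw":99},{"ec":54,"j":60,"pzf":87,"qh":23}],"zt":{"en":{"ms":74,"xcx":75,"zc":35},"l":{"iqt":94,"kr":13,"vr":63,"vzi":48},"uv":[76,96,49]}}
After op 7 (replace /a/1/s 20): {"a":[{"aw":22,"fm":95,"gy":99,"wao":76},{"h":61,"pr":23,"s":20,"sl":35},{"kr":23,"ltu":39}],"suy":[{"beo":54,"mut":98,"u":10},{"aq":35,"uxt":94},{"ij":9,"jfu":52,"ovw":99},{"ec":54,"j":60,"pzf":87,"qh":23}],"zt":{"en":{"ms":74,"xcx":75,"zc":35},"l":{"iqt":94,"kr":13,"vr":63,"vzi":48},"uv":[76,96,49]}}
After op 8 (add /a/3 53): {"a":[{"aw":22,"fm":95,"gy":99,"wao":76},{"h":61,"pr":23,"s":20,"sl":35},{"kr":23,"ltu":39},53],"suy":[{"beo":54,"mut":98,"u":10},{"aq":35,"uxt":94},{"ij":9,"jfu":52,"ovw":99},{"ec":54,"j":60,"pzf":87,"qh":23}],"zt":{"en":{"ms":74,"xcx":75,"zc":35},"l":{"iqt":94,"kr":13,"vr":63,"vzi":48},"uv":[76,96,49]}}
After op 9 (replace /a 80): {"a":80,"suy":[{"beo":54,"mut":98,"u":10},{"aq":35,"uxt":94},{"ij":9,"jfu":52,"ovw":99},{"ec":54,"j":60,"pzf":87,"qh":23}],"zt":{"en":{"ms":74,"xcx":75,"zc":35},"l":{"iqt":94,"kr":13,"vr":63,"vzi":48},"uv":[76,96,49]}}
After op 10 (replace /zt/l/vzi 72): {"a":80,"suy":[{"beo":54,"mut":98,"u":10},{"aq":35,"uxt":94},{"ij":9,"jfu":52,"ovw":99},{"ec":54,"j":60,"pzf":87,"qh":23}],"zt":{"en":{"ms":74,"xcx":75,"zc":35},"l":{"iqt":94,"kr":13,"vr":63,"vzi":72},"uv":[76,96,49]}}
After op 11 (replace /suy/0/beo 23): {"a":80,"suy":[{"beo":23,"mut":98,"u":10},{"aq":35,"uxt":94},{"ij":9,"jfu":52,"ovw":99},{"ec":54,"j":60,"pzf":87,"qh":23}],"zt":{"en":{"ms":74,"xcx":75,"zc":35},"l":{"iqt":94,"kr":13,"vr":63,"vzi":72},"uv":[76,96,49]}}
After op 12 (replace /zt/uv/1 66): {"a":80,"suy":[{"beo":23,"mut":98,"u":10},{"aq":35,"uxt":94},{"ij":9,"jfu":52,"ovw":99},{"ec":54,"j":60,"pzf":87,"qh":23}],"zt":{"en":{"ms":74,"xcx":75,"zc":35},"l":{"iqt":94,"kr":13,"vr":63,"vzi":72},"uv":[76,66,49]}}
After op 13 (remove /suy/3): {"a":80,"suy":[{"beo":23,"mut":98,"u":10},{"aq":35,"uxt":94},{"ij":9,"jfu":52,"ovw":99}],"zt":{"en":{"ms":74,"xcx":75,"zc":35},"l":{"iqt":94,"kr":13,"vr":63,"vzi":72},"uv":[76,66,49]}}
After op 14 (add /zt/l/vr 33): {"a":80,"suy":[{"beo":23,"mut":98,"u":10},{"aq":35,"uxt":94},{"ij":9,"jfu":52,"ovw":99}],"zt":{"en":{"ms":74,"xcx":75,"zc":35},"l":{"iqt":94,"kr":13,"vr":33,"vzi":72},"uv":[76,66,49]}}
After op 15 (replace /zt/en/xcx 0): {"a":80,"suy":[{"beo":23,"mut":98,"u":10},{"aq":35,"uxt":94},{"ij":9,"jfu":52,"ovw":99}],"zt":{"en":{"ms":74,"xcx":0,"zc":35},"l":{"iqt":94,"kr":13,"vr":33,"vzi":72},"uv":[76,66,49]}}
After op 16 (replace /suy/2/ovw 77): {"a":80,"suy":[{"beo":23,"mut":98,"u":10},{"aq":35,"uxt":94},{"ij":9,"jfu":52,"ovw":77}],"zt":{"en":{"ms":74,"xcx":0,"zc":35},"l":{"iqt":94,"kr":13,"vr":33,"vzi":72},"uv":[76,66,49]}}
After op 17 (add /zt/qkx 37): {"a":80,"suy":[{"beo":23,"mut":98,"u":10},{"aq":35,"uxt":94},{"ij":9,"jfu":52,"ovw":77}],"zt":{"en":{"ms":74,"xcx":0,"zc":35},"l":{"iqt":94,"kr":13,"vr":33,"vzi":72},"qkx":37,"uv":[76,66,49]}}
After op 18 (add /zt/en/ajo 5): {"a":80,"suy":[{"beo":23,"mut":98,"u":10},{"aq":35,"uxt":94},{"ij":9,"jfu":52,"ovw":77}],"zt":{"en":{"ajo":5,"ms":74,"xcx":0,"zc":35},"l":{"iqt":94,"kr":13,"vr":33,"vzi":72},"qkx":37,"uv":[76,66,49]}}
After op 19 (add /zt/en/oae 54): {"a":80,"suy":[{"beo":23,"mut":98,"u":10},{"aq":35,"uxt":94},{"ij":9,"jfu":52,"ovw":77}],"zt":{"en":{"ajo":5,"ms":74,"oae":54,"xcx":0,"zc":35},"l":{"iqt":94,"kr":13,"vr":33,"vzi":72},"qkx":37,"uv":[76,66,49]}}
After op 20 (remove /zt/uv): {"a":80,"suy":[{"beo":23,"mut":98,"u":10},{"aq":35,"uxt":94},{"ij":9,"jfu":52,"ovw":77}],"zt":{"en":{"ajo":5,"ms":74,"oae":54,"xcx":0,"zc":35},"l":{"iqt":94,"kr":13,"vr":33,"vzi":72},"qkx":37}}
After op 21 (replace /zt/en/oae 68): {"a":80,"suy":[{"beo":23,"mut":98,"u":10},{"aq":35,"uxt":94},{"ij":9,"jfu":52,"ovw":77}],"zt":{"en":{"ajo":5,"ms":74,"oae":68,"xcx":0,"zc":35},"l":{"iqt":94,"kr":13,"vr":33,"vzi":72},"qkx":37}}
After op 22 (replace /suy/2 30): {"a":80,"suy":[{"beo":23,"mut":98,"u":10},{"aq":35,"uxt":94},30],"zt":{"en":{"ajo":5,"ms":74,"oae":68,"xcx":0,"zc":35},"l":{"iqt":94,"kr":13,"vr":33,"vzi":72},"qkx":37}}
After op 23 (replace /zt/en/oae 89): {"a":80,"suy":[{"beo":23,"mut":98,"u":10},{"aq":35,"uxt":94},30],"zt":{"en":{"ajo":5,"ms":74,"oae":89,"xcx":0,"zc":35},"l":{"iqt":94,"kr":13,"vr":33,"vzi":72},"qkx":37}}
Value at /zt/en/zc: 35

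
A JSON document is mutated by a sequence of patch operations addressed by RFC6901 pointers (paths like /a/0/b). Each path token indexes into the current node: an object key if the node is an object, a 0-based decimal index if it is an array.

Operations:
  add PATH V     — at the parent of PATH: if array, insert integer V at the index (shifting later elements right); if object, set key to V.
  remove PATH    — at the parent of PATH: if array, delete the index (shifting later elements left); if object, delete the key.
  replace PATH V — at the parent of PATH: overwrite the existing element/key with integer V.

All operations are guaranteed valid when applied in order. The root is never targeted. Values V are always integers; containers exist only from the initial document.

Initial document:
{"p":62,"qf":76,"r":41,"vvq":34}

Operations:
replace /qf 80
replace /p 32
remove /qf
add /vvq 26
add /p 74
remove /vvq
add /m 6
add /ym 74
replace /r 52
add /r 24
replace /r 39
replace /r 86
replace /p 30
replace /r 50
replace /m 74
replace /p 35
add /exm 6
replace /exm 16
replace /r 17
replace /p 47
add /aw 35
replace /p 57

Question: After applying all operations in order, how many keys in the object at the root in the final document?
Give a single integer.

Answer: 6

Derivation:
After op 1 (replace /qf 80): {"p":62,"qf":80,"r":41,"vvq":34}
After op 2 (replace /p 32): {"p":32,"qf":80,"r":41,"vvq":34}
After op 3 (remove /qf): {"p":32,"r":41,"vvq":34}
After op 4 (add /vvq 26): {"p":32,"r":41,"vvq":26}
After op 5 (add /p 74): {"p":74,"r":41,"vvq":26}
After op 6 (remove /vvq): {"p":74,"r":41}
After op 7 (add /m 6): {"m":6,"p":74,"r":41}
After op 8 (add /ym 74): {"m":6,"p":74,"r":41,"ym":74}
After op 9 (replace /r 52): {"m":6,"p":74,"r":52,"ym":74}
After op 10 (add /r 24): {"m":6,"p":74,"r":24,"ym":74}
After op 11 (replace /r 39): {"m":6,"p":74,"r":39,"ym":74}
After op 12 (replace /r 86): {"m":6,"p":74,"r":86,"ym":74}
After op 13 (replace /p 30): {"m":6,"p":30,"r":86,"ym":74}
After op 14 (replace /r 50): {"m":6,"p":30,"r":50,"ym":74}
After op 15 (replace /m 74): {"m":74,"p":30,"r":50,"ym":74}
After op 16 (replace /p 35): {"m":74,"p":35,"r":50,"ym":74}
After op 17 (add /exm 6): {"exm":6,"m":74,"p":35,"r":50,"ym":74}
After op 18 (replace /exm 16): {"exm":16,"m":74,"p":35,"r":50,"ym":74}
After op 19 (replace /r 17): {"exm":16,"m":74,"p":35,"r":17,"ym":74}
After op 20 (replace /p 47): {"exm":16,"m":74,"p":47,"r":17,"ym":74}
After op 21 (add /aw 35): {"aw":35,"exm":16,"m":74,"p":47,"r":17,"ym":74}
After op 22 (replace /p 57): {"aw":35,"exm":16,"m":74,"p":57,"r":17,"ym":74}
Size at the root: 6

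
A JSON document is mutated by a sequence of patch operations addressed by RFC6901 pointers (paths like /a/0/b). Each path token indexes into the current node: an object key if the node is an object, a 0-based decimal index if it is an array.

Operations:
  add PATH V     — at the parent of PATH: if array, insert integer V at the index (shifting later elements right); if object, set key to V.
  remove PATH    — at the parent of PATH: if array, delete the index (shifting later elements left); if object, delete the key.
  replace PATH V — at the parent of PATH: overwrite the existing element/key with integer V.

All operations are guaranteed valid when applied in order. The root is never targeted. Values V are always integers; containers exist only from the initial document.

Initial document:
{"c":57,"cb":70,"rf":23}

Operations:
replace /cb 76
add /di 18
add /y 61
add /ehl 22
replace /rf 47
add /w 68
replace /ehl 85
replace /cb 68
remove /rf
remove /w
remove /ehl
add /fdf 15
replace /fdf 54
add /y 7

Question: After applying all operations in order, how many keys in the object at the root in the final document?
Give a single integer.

Answer: 5

Derivation:
After op 1 (replace /cb 76): {"c":57,"cb":76,"rf":23}
After op 2 (add /di 18): {"c":57,"cb":76,"di":18,"rf":23}
After op 3 (add /y 61): {"c":57,"cb":76,"di":18,"rf":23,"y":61}
After op 4 (add /ehl 22): {"c":57,"cb":76,"di":18,"ehl":22,"rf":23,"y":61}
After op 5 (replace /rf 47): {"c":57,"cb":76,"di":18,"ehl":22,"rf":47,"y":61}
After op 6 (add /w 68): {"c":57,"cb":76,"di":18,"ehl":22,"rf":47,"w":68,"y":61}
After op 7 (replace /ehl 85): {"c":57,"cb":76,"di":18,"ehl":85,"rf":47,"w":68,"y":61}
After op 8 (replace /cb 68): {"c":57,"cb":68,"di":18,"ehl":85,"rf":47,"w":68,"y":61}
After op 9 (remove /rf): {"c":57,"cb":68,"di":18,"ehl":85,"w":68,"y":61}
After op 10 (remove /w): {"c":57,"cb":68,"di":18,"ehl":85,"y":61}
After op 11 (remove /ehl): {"c":57,"cb":68,"di":18,"y":61}
After op 12 (add /fdf 15): {"c":57,"cb":68,"di":18,"fdf":15,"y":61}
After op 13 (replace /fdf 54): {"c":57,"cb":68,"di":18,"fdf":54,"y":61}
After op 14 (add /y 7): {"c":57,"cb":68,"di":18,"fdf":54,"y":7}
Size at the root: 5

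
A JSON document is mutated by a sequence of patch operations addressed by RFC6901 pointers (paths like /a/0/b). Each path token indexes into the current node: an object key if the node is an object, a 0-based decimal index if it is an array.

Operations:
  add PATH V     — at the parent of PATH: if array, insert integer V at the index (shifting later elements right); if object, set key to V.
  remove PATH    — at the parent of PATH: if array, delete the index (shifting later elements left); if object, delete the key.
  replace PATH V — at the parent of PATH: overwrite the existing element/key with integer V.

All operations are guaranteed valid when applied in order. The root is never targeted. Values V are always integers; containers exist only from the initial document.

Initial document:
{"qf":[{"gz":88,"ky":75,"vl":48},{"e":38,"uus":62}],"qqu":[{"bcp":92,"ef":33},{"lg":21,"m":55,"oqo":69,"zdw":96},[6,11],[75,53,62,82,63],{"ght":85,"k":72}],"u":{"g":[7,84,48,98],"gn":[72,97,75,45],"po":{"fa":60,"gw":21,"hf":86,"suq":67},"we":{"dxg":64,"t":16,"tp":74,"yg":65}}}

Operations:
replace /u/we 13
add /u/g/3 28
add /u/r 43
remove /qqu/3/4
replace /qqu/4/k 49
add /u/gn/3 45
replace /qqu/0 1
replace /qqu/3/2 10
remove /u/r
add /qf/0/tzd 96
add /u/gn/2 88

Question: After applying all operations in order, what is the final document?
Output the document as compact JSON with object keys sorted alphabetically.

After op 1 (replace /u/we 13): {"qf":[{"gz":88,"ky":75,"vl":48},{"e":38,"uus":62}],"qqu":[{"bcp":92,"ef":33},{"lg":21,"m":55,"oqo":69,"zdw":96},[6,11],[75,53,62,82,63],{"ght":85,"k":72}],"u":{"g":[7,84,48,98],"gn":[72,97,75,45],"po":{"fa":60,"gw":21,"hf":86,"suq":67},"we":13}}
After op 2 (add /u/g/3 28): {"qf":[{"gz":88,"ky":75,"vl":48},{"e":38,"uus":62}],"qqu":[{"bcp":92,"ef":33},{"lg":21,"m":55,"oqo":69,"zdw":96},[6,11],[75,53,62,82,63],{"ght":85,"k":72}],"u":{"g":[7,84,48,28,98],"gn":[72,97,75,45],"po":{"fa":60,"gw":21,"hf":86,"suq":67},"we":13}}
After op 3 (add /u/r 43): {"qf":[{"gz":88,"ky":75,"vl":48},{"e":38,"uus":62}],"qqu":[{"bcp":92,"ef":33},{"lg":21,"m":55,"oqo":69,"zdw":96},[6,11],[75,53,62,82,63],{"ght":85,"k":72}],"u":{"g":[7,84,48,28,98],"gn":[72,97,75,45],"po":{"fa":60,"gw":21,"hf":86,"suq":67},"r":43,"we":13}}
After op 4 (remove /qqu/3/4): {"qf":[{"gz":88,"ky":75,"vl":48},{"e":38,"uus":62}],"qqu":[{"bcp":92,"ef":33},{"lg":21,"m":55,"oqo":69,"zdw":96},[6,11],[75,53,62,82],{"ght":85,"k":72}],"u":{"g":[7,84,48,28,98],"gn":[72,97,75,45],"po":{"fa":60,"gw":21,"hf":86,"suq":67},"r":43,"we":13}}
After op 5 (replace /qqu/4/k 49): {"qf":[{"gz":88,"ky":75,"vl":48},{"e":38,"uus":62}],"qqu":[{"bcp":92,"ef":33},{"lg":21,"m":55,"oqo":69,"zdw":96},[6,11],[75,53,62,82],{"ght":85,"k":49}],"u":{"g":[7,84,48,28,98],"gn":[72,97,75,45],"po":{"fa":60,"gw":21,"hf":86,"suq":67},"r":43,"we":13}}
After op 6 (add /u/gn/3 45): {"qf":[{"gz":88,"ky":75,"vl":48},{"e":38,"uus":62}],"qqu":[{"bcp":92,"ef":33},{"lg":21,"m":55,"oqo":69,"zdw":96},[6,11],[75,53,62,82],{"ght":85,"k":49}],"u":{"g":[7,84,48,28,98],"gn":[72,97,75,45,45],"po":{"fa":60,"gw":21,"hf":86,"suq":67},"r":43,"we":13}}
After op 7 (replace /qqu/0 1): {"qf":[{"gz":88,"ky":75,"vl":48},{"e":38,"uus":62}],"qqu":[1,{"lg":21,"m":55,"oqo":69,"zdw":96},[6,11],[75,53,62,82],{"ght":85,"k":49}],"u":{"g":[7,84,48,28,98],"gn":[72,97,75,45,45],"po":{"fa":60,"gw":21,"hf":86,"suq":67},"r":43,"we":13}}
After op 8 (replace /qqu/3/2 10): {"qf":[{"gz":88,"ky":75,"vl":48},{"e":38,"uus":62}],"qqu":[1,{"lg":21,"m":55,"oqo":69,"zdw":96},[6,11],[75,53,10,82],{"ght":85,"k":49}],"u":{"g":[7,84,48,28,98],"gn":[72,97,75,45,45],"po":{"fa":60,"gw":21,"hf":86,"suq":67},"r":43,"we":13}}
After op 9 (remove /u/r): {"qf":[{"gz":88,"ky":75,"vl":48},{"e":38,"uus":62}],"qqu":[1,{"lg":21,"m":55,"oqo":69,"zdw":96},[6,11],[75,53,10,82],{"ght":85,"k":49}],"u":{"g":[7,84,48,28,98],"gn":[72,97,75,45,45],"po":{"fa":60,"gw":21,"hf":86,"suq":67},"we":13}}
After op 10 (add /qf/0/tzd 96): {"qf":[{"gz":88,"ky":75,"tzd":96,"vl":48},{"e":38,"uus":62}],"qqu":[1,{"lg":21,"m":55,"oqo":69,"zdw":96},[6,11],[75,53,10,82],{"ght":85,"k":49}],"u":{"g":[7,84,48,28,98],"gn":[72,97,75,45,45],"po":{"fa":60,"gw":21,"hf":86,"suq":67},"we":13}}
After op 11 (add /u/gn/2 88): {"qf":[{"gz":88,"ky":75,"tzd":96,"vl":48},{"e":38,"uus":62}],"qqu":[1,{"lg":21,"m":55,"oqo":69,"zdw":96},[6,11],[75,53,10,82],{"ght":85,"k":49}],"u":{"g":[7,84,48,28,98],"gn":[72,97,88,75,45,45],"po":{"fa":60,"gw":21,"hf":86,"suq":67},"we":13}}

Answer: {"qf":[{"gz":88,"ky":75,"tzd":96,"vl":48},{"e":38,"uus":62}],"qqu":[1,{"lg":21,"m":55,"oqo":69,"zdw":96},[6,11],[75,53,10,82],{"ght":85,"k":49}],"u":{"g":[7,84,48,28,98],"gn":[72,97,88,75,45,45],"po":{"fa":60,"gw":21,"hf":86,"suq":67},"we":13}}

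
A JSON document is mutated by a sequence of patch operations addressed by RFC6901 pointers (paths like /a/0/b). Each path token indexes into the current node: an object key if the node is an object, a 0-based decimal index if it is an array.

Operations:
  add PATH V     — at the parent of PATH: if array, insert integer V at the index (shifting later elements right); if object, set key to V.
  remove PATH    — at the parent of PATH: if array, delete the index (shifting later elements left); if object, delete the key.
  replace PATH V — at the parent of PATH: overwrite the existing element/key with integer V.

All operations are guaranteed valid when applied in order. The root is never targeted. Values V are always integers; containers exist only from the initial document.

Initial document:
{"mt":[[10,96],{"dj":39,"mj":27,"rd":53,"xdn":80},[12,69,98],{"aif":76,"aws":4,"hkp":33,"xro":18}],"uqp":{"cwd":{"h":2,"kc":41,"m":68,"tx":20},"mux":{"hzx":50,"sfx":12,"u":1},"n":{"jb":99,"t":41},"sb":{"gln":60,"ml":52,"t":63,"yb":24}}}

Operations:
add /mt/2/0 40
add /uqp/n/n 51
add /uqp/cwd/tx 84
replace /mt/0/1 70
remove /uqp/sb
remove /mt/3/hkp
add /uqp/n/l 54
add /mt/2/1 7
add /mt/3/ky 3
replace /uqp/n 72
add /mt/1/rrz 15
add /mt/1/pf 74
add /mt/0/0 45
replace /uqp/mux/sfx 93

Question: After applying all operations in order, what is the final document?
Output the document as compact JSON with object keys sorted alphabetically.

Answer: {"mt":[[45,10,70],{"dj":39,"mj":27,"pf":74,"rd":53,"rrz":15,"xdn":80},[40,7,12,69,98],{"aif":76,"aws":4,"ky":3,"xro":18}],"uqp":{"cwd":{"h":2,"kc":41,"m":68,"tx":84},"mux":{"hzx":50,"sfx":93,"u":1},"n":72}}

Derivation:
After op 1 (add /mt/2/0 40): {"mt":[[10,96],{"dj":39,"mj":27,"rd":53,"xdn":80},[40,12,69,98],{"aif":76,"aws":4,"hkp":33,"xro":18}],"uqp":{"cwd":{"h":2,"kc":41,"m":68,"tx":20},"mux":{"hzx":50,"sfx":12,"u":1},"n":{"jb":99,"t":41},"sb":{"gln":60,"ml":52,"t":63,"yb":24}}}
After op 2 (add /uqp/n/n 51): {"mt":[[10,96],{"dj":39,"mj":27,"rd":53,"xdn":80},[40,12,69,98],{"aif":76,"aws":4,"hkp":33,"xro":18}],"uqp":{"cwd":{"h":2,"kc":41,"m":68,"tx":20},"mux":{"hzx":50,"sfx":12,"u":1},"n":{"jb":99,"n":51,"t":41},"sb":{"gln":60,"ml":52,"t":63,"yb":24}}}
After op 3 (add /uqp/cwd/tx 84): {"mt":[[10,96],{"dj":39,"mj":27,"rd":53,"xdn":80},[40,12,69,98],{"aif":76,"aws":4,"hkp":33,"xro":18}],"uqp":{"cwd":{"h":2,"kc":41,"m":68,"tx":84},"mux":{"hzx":50,"sfx":12,"u":1},"n":{"jb":99,"n":51,"t":41},"sb":{"gln":60,"ml":52,"t":63,"yb":24}}}
After op 4 (replace /mt/0/1 70): {"mt":[[10,70],{"dj":39,"mj":27,"rd":53,"xdn":80},[40,12,69,98],{"aif":76,"aws":4,"hkp":33,"xro":18}],"uqp":{"cwd":{"h":2,"kc":41,"m":68,"tx":84},"mux":{"hzx":50,"sfx":12,"u":1},"n":{"jb":99,"n":51,"t":41},"sb":{"gln":60,"ml":52,"t":63,"yb":24}}}
After op 5 (remove /uqp/sb): {"mt":[[10,70],{"dj":39,"mj":27,"rd":53,"xdn":80},[40,12,69,98],{"aif":76,"aws":4,"hkp":33,"xro":18}],"uqp":{"cwd":{"h":2,"kc":41,"m":68,"tx":84},"mux":{"hzx":50,"sfx":12,"u":1},"n":{"jb":99,"n":51,"t":41}}}
After op 6 (remove /mt/3/hkp): {"mt":[[10,70],{"dj":39,"mj":27,"rd":53,"xdn":80},[40,12,69,98],{"aif":76,"aws":4,"xro":18}],"uqp":{"cwd":{"h":2,"kc":41,"m":68,"tx":84},"mux":{"hzx":50,"sfx":12,"u":1},"n":{"jb":99,"n":51,"t":41}}}
After op 7 (add /uqp/n/l 54): {"mt":[[10,70],{"dj":39,"mj":27,"rd":53,"xdn":80},[40,12,69,98],{"aif":76,"aws":4,"xro":18}],"uqp":{"cwd":{"h":2,"kc":41,"m":68,"tx":84},"mux":{"hzx":50,"sfx":12,"u":1},"n":{"jb":99,"l":54,"n":51,"t":41}}}
After op 8 (add /mt/2/1 7): {"mt":[[10,70],{"dj":39,"mj":27,"rd":53,"xdn":80},[40,7,12,69,98],{"aif":76,"aws":4,"xro":18}],"uqp":{"cwd":{"h":2,"kc":41,"m":68,"tx":84},"mux":{"hzx":50,"sfx":12,"u":1},"n":{"jb":99,"l":54,"n":51,"t":41}}}
After op 9 (add /mt/3/ky 3): {"mt":[[10,70],{"dj":39,"mj":27,"rd":53,"xdn":80},[40,7,12,69,98],{"aif":76,"aws":4,"ky":3,"xro":18}],"uqp":{"cwd":{"h":2,"kc":41,"m":68,"tx":84},"mux":{"hzx":50,"sfx":12,"u":1},"n":{"jb":99,"l":54,"n":51,"t":41}}}
After op 10 (replace /uqp/n 72): {"mt":[[10,70],{"dj":39,"mj":27,"rd":53,"xdn":80},[40,7,12,69,98],{"aif":76,"aws":4,"ky":3,"xro":18}],"uqp":{"cwd":{"h":2,"kc":41,"m":68,"tx":84},"mux":{"hzx":50,"sfx":12,"u":1},"n":72}}
After op 11 (add /mt/1/rrz 15): {"mt":[[10,70],{"dj":39,"mj":27,"rd":53,"rrz":15,"xdn":80},[40,7,12,69,98],{"aif":76,"aws":4,"ky":3,"xro":18}],"uqp":{"cwd":{"h":2,"kc":41,"m":68,"tx":84},"mux":{"hzx":50,"sfx":12,"u":1},"n":72}}
After op 12 (add /mt/1/pf 74): {"mt":[[10,70],{"dj":39,"mj":27,"pf":74,"rd":53,"rrz":15,"xdn":80},[40,7,12,69,98],{"aif":76,"aws":4,"ky":3,"xro":18}],"uqp":{"cwd":{"h":2,"kc":41,"m":68,"tx":84},"mux":{"hzx":50,"sfx":12,"u":1},"n":72}}
After op 13 (add /mt/0/0 45): {"mt":[[45,10,70],{"dj":39,"mj":27,"pf":74,"rd":53,"rrz":15,"xdn":80},[40,7,12,69,98],{"aif":76,"aws":4,"ky":3,"xro":18}],"uqp":{"cwd":{"h":2,"kc":41,"m":68,"tx":84},"mux":{"hzx":50,"sfx":12,"u":1},"n":72}}
After op 14 (replace /uqp/mux/sfx 93): {"mt":[[45,10,70],{"dj":39,"mj":27,"pf":74,"rd":53,"rrz":15,"xdn":80},[40,7,12,69,98],{"aif":76,"aws":4,"ky":3,"xro":18}],"uqp":{"cwd":{"h":2,"kc":41,"m":68,"tx":84},"mux":{"hzx":50,"sfx":93,"u":1},"n":72}}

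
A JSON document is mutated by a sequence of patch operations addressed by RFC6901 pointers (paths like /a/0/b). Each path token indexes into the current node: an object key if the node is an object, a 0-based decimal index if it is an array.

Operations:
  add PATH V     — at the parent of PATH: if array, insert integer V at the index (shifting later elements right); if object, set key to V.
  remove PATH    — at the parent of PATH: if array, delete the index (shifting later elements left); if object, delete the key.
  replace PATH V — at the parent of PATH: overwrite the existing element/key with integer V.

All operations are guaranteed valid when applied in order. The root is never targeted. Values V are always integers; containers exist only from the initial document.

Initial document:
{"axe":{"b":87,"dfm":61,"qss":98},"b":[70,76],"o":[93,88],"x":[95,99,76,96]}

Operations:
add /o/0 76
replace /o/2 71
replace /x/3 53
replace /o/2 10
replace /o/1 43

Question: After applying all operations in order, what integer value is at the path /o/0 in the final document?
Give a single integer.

Answer: 76

Derivation:
After op 1 (add /o/0 76): {"axe":{"b":87,"dfm":61,"qss":98},"b":[70,76],"o":[76,93,88],"x":[95,99,76,96]}
After op 2 (replace /o/2 71): {"axe":{"b":87,"dfm":61,"qss":98},"b":[70,76],"o":[76,93,71],"x":[95,99,76,96]}
After op 3 (replace /x/3 53): {"axe":{"b":87,"dfm":61,"qss":98},"b":[70,76],"o":[76,93,71],"x":[95,99,76,53]}
After op 4 (replace /o/2 10): {"axe":{"b":87,"dfm":61,"qss":98},"b":[70,76],"o":[76,93,10],"x":[95,99,76,53]}
After op 5 (replace /o/1 43): {"axe":{"b":87,"dfm":61,"qss":98},"b":[70,76],"o":[76,43,10],"x":[95,99,76,53]}
Value at /o/0: 76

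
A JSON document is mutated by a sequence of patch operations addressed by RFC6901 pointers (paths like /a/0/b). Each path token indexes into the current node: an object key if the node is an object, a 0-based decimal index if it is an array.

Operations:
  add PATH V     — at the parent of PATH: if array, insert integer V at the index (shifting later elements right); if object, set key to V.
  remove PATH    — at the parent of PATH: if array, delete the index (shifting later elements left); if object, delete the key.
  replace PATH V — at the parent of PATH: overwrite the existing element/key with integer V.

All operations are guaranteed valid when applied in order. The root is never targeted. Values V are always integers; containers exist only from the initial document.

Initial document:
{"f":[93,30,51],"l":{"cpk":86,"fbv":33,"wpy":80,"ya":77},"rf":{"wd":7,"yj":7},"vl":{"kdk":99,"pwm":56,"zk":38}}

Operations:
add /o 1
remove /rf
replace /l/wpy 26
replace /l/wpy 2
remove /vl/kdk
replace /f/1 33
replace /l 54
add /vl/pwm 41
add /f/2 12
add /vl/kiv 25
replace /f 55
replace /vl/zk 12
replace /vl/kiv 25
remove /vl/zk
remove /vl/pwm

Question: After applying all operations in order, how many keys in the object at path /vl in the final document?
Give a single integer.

Answer: 1

Derivation:
After op 1 (add /o 1): {"f":[93,30,51],"l":{"cpk":86,"fbv":33,"wpy":80,"ya":77},"o":1,"rf":{"wd":7,"yj":7},"vl":{"kdk":99,"pwm":56,"zk":38}}
After op 2 (remove /rf): {"f":[93,30,51],"l":{"cpk":86,"fbv":33,"wpy":80,"ya":77},"o":1,"vl":{"kdk":99,"pwm":56,"zk":38}}
After op 3 (replace /l/wpy 26): {"f":[93,30,51],"l":{"cpk":86,"fbv":33,"wpy":26,"ya":77},"o":1,"vl":{"kdk":99,"pwm":56,"zk":38}}
After op 4 (replace /l/wpy 2): {"f":[93,30,51],"l":{"cpk":86,"fbv":33,"wpy":2,"ya":77},"o":1,"vl":{"kdk":99,"pwm":56,"zk":38}}
After op 5 (remove /vl/kdk): {"f":[93,30,51],"l":{"cpk":86,"fbv":33,"wpy":2,"ya":77},"o":1,"vl":{"pwm":56,"zk":38}}
After op 6 (replace /f/1 33): {"f":[93,33,51],"l":{"cpk":86,"fbv":33,"wpy":2,"ya":77},"o":1,"vl":{"pwm":56,"zk":38}}
After op 7 (replace /l 54): {"f":[93,33,51],"l":54,"o":1,"vl":{"pwm":56,"zk":38}}
After op 8 (add /vl/pwm 41): {"f":[93,33,51],"l":54,"o":1,"vl":{"pwm":41,"zk":38}}
After op 9 (add /f/2 12): {"f":[93,33,12,51],"l":54,"o":1,"vl":{"pwm":41,"zk":38}}
After op 10 (add /vl/kiv 25): {"f":[93,33,12,51],"l":54,"o":1,"vl":{"kiv":25,"pwm":41,"zk":38}}
After op 11 (replace /f 55): {"f":55,"l":54,"o":1,"vl":{"kiv":25,"pwm":41,"zk":38}}
After op 12 (replace /vl/zk 12): {"f":55,"l":54,"o":1,"vl":{"kiv":25,"pwm":41,"zk":12}}
After op 13 (replace /vl/kiv 25): {"f":55,"l":54,"o":1,"vl":{"kiv":25,"pwm":41,"zk":12}}
After op 14 (remove /vl/zk): {"f":55,"l":54,"o":1,"vl":{"kiv":25,"pwm":41}}
After op 15 (remove /vl/pwm): {"f":55,"l":54,"o":1,"vl":{"kiv":25}}
Size at path /vl: 1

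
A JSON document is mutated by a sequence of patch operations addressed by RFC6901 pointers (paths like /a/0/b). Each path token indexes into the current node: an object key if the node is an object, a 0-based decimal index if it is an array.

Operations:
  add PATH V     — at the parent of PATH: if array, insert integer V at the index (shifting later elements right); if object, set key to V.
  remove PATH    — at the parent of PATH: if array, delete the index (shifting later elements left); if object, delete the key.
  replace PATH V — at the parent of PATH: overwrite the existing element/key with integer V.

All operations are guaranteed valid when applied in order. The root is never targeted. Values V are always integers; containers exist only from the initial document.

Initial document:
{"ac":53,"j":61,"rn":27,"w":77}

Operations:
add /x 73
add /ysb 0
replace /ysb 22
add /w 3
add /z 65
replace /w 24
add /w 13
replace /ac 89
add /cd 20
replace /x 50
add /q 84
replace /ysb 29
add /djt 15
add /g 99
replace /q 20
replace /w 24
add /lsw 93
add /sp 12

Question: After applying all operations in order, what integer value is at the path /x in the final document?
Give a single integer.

After op 1 (add /x 73): {"ac":53,"j":61,"rn":27,"w":77,"x":73}
After op 2 (add /ysb 0): {"ac":53,"j":61,"rn":27,"w":77,"x":73,"ysb":0}
After op 3 (replace /ysb 22): {"ac":53,"j":61,"rn":27,"w":77,"x":73,"ysb":22}
After op 4 (add /w 3): {"ac":53,"j":61,"rn":27,"w":3,"x":73,"ysb":22}
After op 5 (add /z 65): {"ac":53,"j":61,"rn":27,"w":3,"x":73,"ysb":22,"z":65}
After op 6 (replace /w 24): {"ac":53,"j":61,"rn":27,"w":24,"x":73,"ysb":22,"z":65}
After op 7 (add /w 13): {"ac":53,"j":61,"rn":27,"w":13,"x":73,"ysb":22,"z":65}
After op 8 (replace /ac 89): {"ac":89,"j":61,"rn":27,"w":13,"x":73,"ysb":22,"z":65}
After op 9 (add /cd 20): {"ac":89,"cd":20,"j":61,"rn":27,"w":13,"x":73,"ysb":22,"z":65}
After op 10 (replace /x 50): {"ac":89,"cd":20,"j":61,"rn":27,"w":13,"x":50,"ysb":22,"z":65}
After op 11 (add /q 84): {"ac":89,"cd":20,"j":61,"q":84,"rn":27,"w":13,"x":50,"ysb":22,"z":65}
After op 12 (replace /ysb 29): {"ac":89,"cd":20,"j":61,"q":84,"rn":27,"w":13,"x":50,"ysb":29,"z":65}
After op 13 (add /djt 15): {"ac":89,"cd":20,"djt":15,"j":61,"q":84,"rn":27,"w":13,"x":50,"ysb":29,"z":65}
After op 14 (add /g 99): {"ac":89,"cd":20,"djt":15,"g":99,"j":61,"q":84,"rn":27,"w":13,"x":50,"ysb":29,"z":65}
After op 15 (replace /q 20): {"ac":89,"cd":20,"djt":15,"g":99,"j":61,"q":20,"rn":27,"w":13,"x":50,"ysb":29,"z":65}
After op 16 (replace /w 24): {"ac":89,"cd":20,"djt":15,"g":99,"j":61,"q":20,"rn":27,"w":24,"x":50,"ysb":29,"z":65}
After op 17 (add /lsw 93): {"ac":89,"cd":20,"djt":15,"g":99,"j":61,"lsw":93,"q":20,"rn":27,"w":24,"x":50,"ysb":29,"z":65}
After op 18 (add /sp 12): {"ac":89,"cd":20,"djt":15,"g":99,"j":61,"lsw":93,"q":20,"rn":27,"sp":12,"w":24,"x":50,"ysb":29,"z":65}
Value at /x: 50

Answer: 50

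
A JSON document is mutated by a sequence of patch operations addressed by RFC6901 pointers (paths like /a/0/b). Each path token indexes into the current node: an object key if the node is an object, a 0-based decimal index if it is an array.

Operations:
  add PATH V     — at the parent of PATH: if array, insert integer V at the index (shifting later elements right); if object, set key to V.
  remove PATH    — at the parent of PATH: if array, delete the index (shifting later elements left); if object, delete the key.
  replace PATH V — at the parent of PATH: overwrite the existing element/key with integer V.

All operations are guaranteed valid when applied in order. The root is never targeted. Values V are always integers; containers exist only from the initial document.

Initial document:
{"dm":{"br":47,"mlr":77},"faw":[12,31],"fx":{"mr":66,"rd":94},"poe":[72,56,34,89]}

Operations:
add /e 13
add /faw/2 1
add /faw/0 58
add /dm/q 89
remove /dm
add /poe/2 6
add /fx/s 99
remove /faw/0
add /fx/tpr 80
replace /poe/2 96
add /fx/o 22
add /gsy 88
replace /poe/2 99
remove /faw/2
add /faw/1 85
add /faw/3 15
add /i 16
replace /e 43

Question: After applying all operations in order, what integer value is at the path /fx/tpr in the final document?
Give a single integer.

Answer: 80

Derivation:
After op 1 (add /e 13): {"dm":{"br":47,"mlr":77},"e":13,"faw":[12,31],"fx":{"mr":66,"rd":94},"poe":[72,56,34,89]}
After op 2 (add /faw/2 1): {"dm":{"br":47,"mlr":77},"e":13,"faw":[12,31,1],"fx":{"mr":66,"rd":94},"poe":[72,56,34,89]}
After op 3 (add /faw/0 58): {"dm":{"br":47,"mlr":77},"e":13,"faw":[58,12,31,1],"fx":{"mr":66,"rd":94},"poe":[72,56,34,89]}
After op 4 (add /dm/q 89): {"dm":{"br":47,"mlr":77,"q":89},"e":13,"faw":[58,12,31,1],"fx":{"mr":66,"rd":94},"poe":[72,56,34,89]}
After op 5 (remove /dm): {"e":13,"faw":[58,12,31,1],"fx":{"mr":66,"rd":94},"poe":[72,56,34,89]}
After op 6 (add /poe/2 6): {"e":13,"faw":[58,12,31,1],"fx":{"mr":66,"rd":94},"poe":[72,56,6,34,89]}
After op 7 (add /fx/s 99): {"e":13,"faw":[58,12,31,1],"fx":{"mr":66,"rd":94,"s":99},"poe":[72,56,6,34,89]}
After op 8 (remove /faw/0): {"e":13,"faw":[12,31,1],"fx":{"mr":66,"rd":94,"s":99},"poe":[72,56,6,34,89]}
After op 9 (add /fx/tpr 80): {"e":13,"faw":[12,31,1],"fx":{"mr":66,"rd":94,"s":99,"tpr":80},"poe":[72,56,6,34,89]}
After op 10 (replace /poe/2 96): {"e":13,"faw":[12,31,1],"fx":{"mr":66,"rd":94,"s":99,"tpr":80},"poe":[72,56,96,34,89]}
After op 11 (add /fx/o 22): {"e":13,"faw":[12,31,1],"fx":{"mr":66,"o":22,"rd":94,"s":99,"tpr":80},"poe":[72,56,96,34,89]}
After op 12 (add /gsy 88): {"e":13,"faw":[12,31,1],"fx":{"mr":66,"o":22,"rd":94,"s":99,"tpr":80},"gsy":88,"poe":[72,56,96,34,89]}
After op 13 (replace /poe/2 99): {"e":13,"faw":[12,31,1],"fx":{"mr":66,"o":22,"rd":94,"s":99,"tpr":80},"gsy":88,"poe":[72,56,99,34,89]}
After op 14 (remove /faw/2): {"e":13,"faw":[12,31],"fx":{"mr":66,"o":22,"rd":94,"s":99,"tpr":80},"gsy":88,"poe":[72,56,99,34,89]}
After op 15 (add /faw/1 85): {"e":13,"faw":[12,85,31],"fx":{"mr":66,"o":22,"rd":94,"s":99,"tpr":80},"gsy":88,"poe":[72,56,99,34,89]}
After op 16 (add /faw/3 15): {"e":13,"faw":[12,85,31,15],"fx":{"mr":66,"o":22,"rd":94,"s":99,"tpr":80},"gsy":88,"poe":[72,56,99,34,89]}
After op 17 (add /i 16): {"e":13,"faw":[12,85,31,15],"fx":{"mr":66,"o":22,"rd":94,"s":99,"tpr":80},"gsy":88,"i":16,"poe":[72,56,99,34,89]}
After op 18 (replace /e 43): {"e":43,"faw":[12,85,31,15],"fx":{"mr":66,"o":22,"rd":94,"s":99,"tpr":80},"gsy":88,"i":16,"poe":[72,56,99,34,89]}
Value at /fx/tpr: 80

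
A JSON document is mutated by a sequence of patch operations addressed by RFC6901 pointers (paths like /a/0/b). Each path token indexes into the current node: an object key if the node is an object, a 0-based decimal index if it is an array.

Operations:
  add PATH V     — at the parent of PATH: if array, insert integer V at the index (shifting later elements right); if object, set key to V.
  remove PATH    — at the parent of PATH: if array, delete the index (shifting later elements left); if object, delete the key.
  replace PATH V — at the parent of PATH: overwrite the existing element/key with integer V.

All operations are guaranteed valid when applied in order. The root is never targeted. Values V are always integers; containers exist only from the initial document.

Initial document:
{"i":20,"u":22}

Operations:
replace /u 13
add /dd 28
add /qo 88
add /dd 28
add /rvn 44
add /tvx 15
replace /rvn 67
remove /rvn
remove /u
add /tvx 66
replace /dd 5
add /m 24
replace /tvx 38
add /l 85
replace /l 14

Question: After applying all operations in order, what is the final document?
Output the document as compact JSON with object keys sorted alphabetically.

After op 1 (replace /u 13): {"i":20,"u":13}
After op 2 (add /dd 28): {"dd":28,"i":20,"u":13}
After op 3 (add /qo 88): {"dd":28,"i":20,"qo":88,"u":13}
After op 4 (add /dd 28): {"dd":28,"i":20,"qo":88,"u":13}
After op 5 (add /rvn 44): {"dd":28,"i":20,"qo":88,"rvn":44,"u":13}
After op 6 (add /tvx 15): {"dd":28,"i":20,"qo":88,"rvn":44,"tvx":15,"u":13}
After op 7 (replace /rvn 67): {"dd":28,"i":20,"qo":88,"rvn":67,"tvx":15,"u":13}
After op 8 (remove /rvn): {"dd":28,"i":20,"qo":88,"tvx":15,"u":13}
After op 9 (remove /u): {"dd":28,"i":20,"qo":88,"tvx":15}
After op 10 (add /tvx 66): {"dd":28,"i":20,"qo":88,"tvx":66}
After op 11 (replace /dd 5): {"dd":5,"i":20,"qo":88,"tvx":66}
After op 12 (add /m 24): {"dd":5,"i":20,"m":24,"qo":88,"tvx":66}
After op 13 (replace /tvx 38): {"dd":5,"i":20,"m":24,"qo":88,"tvx":38}
After op 14 (add /l 85): {"dd":5,"i":20,"l":85,"m":24,"qo":88,"tvx":38}
After op 15 (replace /l 14): {"dd":5,"i":20,"l":14,"m":24,"qo":88,"tvx":38}

Answer: {"dd":5,"i":20,"l":14,"m":24,"qo":88,"tvx":38}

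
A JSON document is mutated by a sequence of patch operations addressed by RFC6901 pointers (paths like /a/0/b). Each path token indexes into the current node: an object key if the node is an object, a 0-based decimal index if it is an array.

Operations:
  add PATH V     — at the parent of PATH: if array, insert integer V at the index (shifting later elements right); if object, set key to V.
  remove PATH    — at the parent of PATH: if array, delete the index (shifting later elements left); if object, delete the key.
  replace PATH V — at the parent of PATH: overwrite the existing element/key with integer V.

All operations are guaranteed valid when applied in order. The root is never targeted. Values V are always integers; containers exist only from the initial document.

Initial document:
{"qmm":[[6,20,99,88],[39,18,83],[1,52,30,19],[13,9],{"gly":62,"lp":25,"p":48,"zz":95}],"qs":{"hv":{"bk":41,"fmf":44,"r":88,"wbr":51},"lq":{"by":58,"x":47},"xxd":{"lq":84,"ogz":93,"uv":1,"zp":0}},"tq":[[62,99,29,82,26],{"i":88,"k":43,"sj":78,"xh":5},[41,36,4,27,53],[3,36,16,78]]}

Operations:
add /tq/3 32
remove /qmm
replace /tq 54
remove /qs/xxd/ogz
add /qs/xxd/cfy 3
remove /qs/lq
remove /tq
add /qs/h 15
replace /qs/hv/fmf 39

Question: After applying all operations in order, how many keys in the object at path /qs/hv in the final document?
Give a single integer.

After op 1 (add /tq/3 32): {"qmm":[[6,20,99,88],[39,18,83],[1,52,30,19],[13,9],{"gly":62,"lp":25,"p":48,"zz":95}],"qs":{"hv":{"bk":41,"fmf":44,"r":88,"wbr":51},"lq":{"by":58,"x":47},"xxd":{"lq":84,"ogz":93,"uv":1,"zp":0}},"tq":[[62,99,29,82,26],{"i":88,"k":43,"sj":78,"xh":5},[41,36,4,27,53],32,[3,36,16,78]]}
After op 2 (remove /qmm): {"qs":{"hv":{"bk":41,"fmf":44,"r":88,"wbr":51},"lq":{"by":58,"x":47},"xxd":{"lq":84,"ogz":93,"uv":1,"zp":0}},"tq":[[62,99,29,82,26],{"i":88,"k":43,"sj":78,"xh":5},[41,36,4,27,53],32,[3,36,16,78]]}
After op 3 (replace /tq 54): {"qs":{"hv":{"bk":41,"fmf":44,"r":88,"wbr":51},"lq":{"by":58,"x":47},"xxd":{"lq":84,"ogz":93,"uv":1,"zp":0}},"tq":54}
After op 4 (remove /qs/xxd/ogz): {"qs":{"hv":{"bk":41,"fmf":44,"r":88,"wbr":51},"lq":{"by":58,"x":47},"xxd":{"lq":84,"uv":1,"zp":0}},"tq":54}
After op 5 (add /qs/xxd/cfy 3): {"qs":{"hv":{"bk":41,"fmf":44,"r":88,"wbr":51},"lq":{"by":58,"x":47},"xxd":{"cfy":3,"lq":84,"uv":1,"zp":0}},"tq":54}
After op 6 (remove /qs/lq): {"qs":{"hv":{"bk":41,"fmf":44,"r":88,"wbr":51},"xxd":{"cfy":3,"lq":84,"uv":1,"zp":0}},"tq":54}
After op 7 (remove /tq): {"qs":{"hv":{"bk":41,"fmf":44,"r":88,"wbr":51},"xxd":{"cfy":3,"lq":84,"uv":1,"zp":0}}}
After op 8 (add /qs/h 15): {"qs":{"h":15,"hv":{"bk":41,"fmf":44,"r":88,"wbr":51},"xxd":{"cfy":3,"lq":84,"uv":1,"zp":0}}}
After op 9 (replace /qs/hv/fmf 39): {"qs":{"h":15,"hv":{"bk":41,"fmf":39,"r":88,"wbr":51},"xxd":{"cfy":3,"lq":84,"uv":1,"zp":0}}}
Size at path /qs/hv: 4

Answer: 4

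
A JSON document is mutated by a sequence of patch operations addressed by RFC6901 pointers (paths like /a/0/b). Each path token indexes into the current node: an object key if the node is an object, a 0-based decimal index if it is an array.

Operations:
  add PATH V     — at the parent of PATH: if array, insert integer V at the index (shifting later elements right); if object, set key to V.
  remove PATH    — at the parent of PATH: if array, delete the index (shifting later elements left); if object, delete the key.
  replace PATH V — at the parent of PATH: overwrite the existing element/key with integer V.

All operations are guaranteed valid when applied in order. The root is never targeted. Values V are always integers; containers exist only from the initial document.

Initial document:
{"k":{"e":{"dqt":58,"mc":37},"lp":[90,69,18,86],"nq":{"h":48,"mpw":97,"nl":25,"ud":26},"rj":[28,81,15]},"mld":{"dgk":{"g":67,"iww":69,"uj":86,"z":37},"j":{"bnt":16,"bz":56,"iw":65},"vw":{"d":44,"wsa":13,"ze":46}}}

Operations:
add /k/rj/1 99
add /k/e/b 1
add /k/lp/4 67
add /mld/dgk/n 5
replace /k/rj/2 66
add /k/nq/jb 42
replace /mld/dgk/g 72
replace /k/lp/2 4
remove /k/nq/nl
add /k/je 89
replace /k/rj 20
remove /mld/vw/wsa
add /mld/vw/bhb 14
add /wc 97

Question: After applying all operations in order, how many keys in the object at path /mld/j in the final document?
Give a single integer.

Answer: 3

Derivation:
After op 1 (add /k/rj/1 99): {"k":{"e":{"dqt":58,"mc":37},"lp":[90,69,18,86],"nq":{"h":48,"mpw":97,"nl":25,"ud":26},"rj":[28,99,81,15]},"mld":{"dgk":{"g":67,"iww":69,"uj":86,"z":37},"j":{"bnt":16,"bz":56,"iw":65},"vw":{"d":44,"wsa":13,"ze":46}}}
After op 2 (add /k/e/b 1): {"k":{"e":{"b":1,"dqt":58,"mc":37},"lp":[90,69,18,86],"nq":{"h":48,"mpw":97,"nl":25,"ud":26},"rj":[28,99,81,15]},"mld":{"dgk":{"g":67,"iww":69,"uj":86,"z":37},"j":{"bnt":16,"bz":56,"iw":65},"vw":{"d":44,"wsa":13,"ze":46}}}
After op 3 (add /k/lp/4 67): {"k":{"e":{"b":1,"dqt":58,"mc":37},"lp":[90,69,18,86,67],"nq":{"h":48,"mpw":97,"nl":25,"ud":26},"rj":[28,99,81,15]},"mld":{"dgk":{"g":67,"iww":69,"uj":86,"z":37},"j":{"bnt":16,"bz":56,"iw":65},"vw":{"d":44,"wsa":13,"ze":46}}}
After op 4 (add /mld/dgk/n 5): {"k":{"e":{"b":1,"dqt":58,"mc":37},"lp":[90,69,18,86,67],"nq":{"h":48,"mpw":97,"nl":25,"ud":26},"rj":[28,99,81,15]},"mld":{"dgk":{"g":67,"iww":69,"n":5,"uj":86,"z":37},"j":{"bnt":16,"bz":56,"iw":65},"vw":{"d":44,"wsa":13,"ze":46}}}
After op 5 (replace /k/rj/2 66): {"k":{"e":{"b":1,"dqt":58,"mc":37},"lp":[90,69,18,86,67],"nq":{"h":48,"mpw":97,"nl":25,"ud":26},"rj":[28,99,66,15]},"mld":{"dgk":{"g":67,"iww":69,"n":5,"uj":86,"z":37},"j":{"bnt":16,"bz":56,"iw":65},"vw":{"d":44,"wsa":13,"ze":46}}}
After op 6 (add /k/nq/jb 42): {"k":{"e":{"b":1,"dqt":58,"mc":37},"lp":[90,69,18,86,67],"nq":{"h":48,"jb":42,"mpw":97,"nl":25,"ud":26},"rj":[28,99,66,15]},"mld":{"dgk":{"g":67,"iww":69,"n":5,"uj":86,"z":37},"j":{"bnt":16,"bz":56,"iw":65},"vw":{"d":44,"wsa":13,"ze":46}}}
After op 7 (replace /mld/dgk/g 72): {"k":{"e":{"b":1,"dqt":58,"mc":37},"lp":[90,69,18,86,67],"nq":{"h":48,"jb":42,"mpw":97,"nl":25,"ud":26},"rj":[28,99,66,15]},"mld":{"dgk":{"g":72,"iww":69,"n":5,"uj":86,"z":37},"j":{"bnt":16,"bz":56,"iw":65},"vw":{"d":44,"wsa":13,"ze":46}}}
After op 8 (replace /k/lp/2 4): {"k":{"e":{"b":1,"dqt":58,"mc":37},"lp":[90,69,4,86,67],"nq":{"h":48,"jb":42,"mpw":97,"nl":25,"ud":26},"rj":[28,99,66,15]},"mld":{"dgk":{"g":72,"iww":69,"n":5,"uj":86,"z":37},"j":{"bnt":16,"bz":56,"iw":65},"vw":{"d":44,"wsa":13,"ze":46}}}
After op 9 (remove /k/nq/nl): {"k":{"e":{"b":1,"dqt":58,"mc":37},"lp":[90,69,4,86,67],"nq":{"h":48,"jb":42,"mpw":97,"ud":26},"rj":[28,99,66,15]},"mld":{"dgk":{"g":72,"iww":69,"n":5,"uj":86,"z":37},"j":{"bnt":16,"bz":56,"iw":65},"vw":{"d":44,"wsa":13,"ze":46}}}
After op 10 (add /k/je 89): {"k":{"e":{"b":1,"dqt":58,"mc":37},"je":89,"lp":[90,69,4,86,67],"nq":{"h":48,"jb":42,"mpw":97,"ud":26},"rj":[28,99,66,15]},"mld":{"dgk":{"g":72,"iww":69,"n":5,"uj":86,"z":37},"j":{"bnt":16,"bz":56,"iw":65},"vw":{"d":44,"wsa":13,"ze":46}}}
After op 11 (replace /k/rj 20): {"k":{"e":{"b":1,"dqt":58,"mc":37},"je":89,"lp":[90,69,4,86,67],"nq":{"h":48,"jb":42,"mpw":97,"ud":26},"rj":20},"mld":{"dgk":{"g":72,"iww":69,"n":5,"uj":86,"z":37},"j":{"bnt":16,"bz":56,"iw":65},"vw":{"d":44,"wsa":13,"ze":46}}}
After op 12 (remove /mld/vw/wsa): {"k":{"e":{"b":1,"dqt":58,"mc":37},"je":89,"lp":[90,69,4,86,67],"nq":{"h":48,"jb":42,"mpw":97,"ud":26},"rj":20},"mld":{"dgk":{"g":72,"iww":69,"n":5,"uj":86,"z":37},"j":{"bnt":16,"bz":56,"iw":65},"vw":{"d":44,"ze":46}}}
After op 13 (add /mld/vw/bhb 14): {"k":{"e":{"b":1,"dqt":58,"mc":37},"je":89,"lp":[90,69,4,86,67],"nq":{"h":48,"jb":42,"mpw":97,"ud":26},"rj":20},"mld":{"dgk":{"g":72,"iww":69,"n":5,"uj":86,"z":37},"j":{"bnt":16,"bz":56,"iw":65},"vw":{"bhb":14,"d":44,"ze":46}}}
After op 14 (add /wc 97): {"k":{"e":{"b":1,"dqt":58,"mc":37},"je":89,"lp":[90,69,4,86,67],"nq":{"h":48,"jb":42,"mpw":97,"ud":26},"rj":20},"mld":{"dgk":{"g":72,"iww":69,"n":5,"uj":86,"z":37},"j":{"bnt":16,"bz":56,"iw":65},"vw":{"bhb":14,"d":44,"ze":46}},"wc":97}
Size at path /mld/j: 3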